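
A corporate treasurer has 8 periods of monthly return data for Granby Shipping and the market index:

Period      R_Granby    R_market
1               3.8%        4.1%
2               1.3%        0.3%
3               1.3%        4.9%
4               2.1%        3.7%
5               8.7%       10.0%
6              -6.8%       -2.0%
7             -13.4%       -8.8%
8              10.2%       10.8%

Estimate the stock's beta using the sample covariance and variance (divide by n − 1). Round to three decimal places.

1.180

Mean R_i = (3.8 + 1.3 + 1.3 + 2.1 + 8.7 − 6.8 − 13.4 + 10.2) / 8 = 0.9000%
Mean R_m = (4.1 + 0.3 + 4.9 + 3.7 + 10.0 − 2.0 − 8.8 + 10.8) / 8 = 2.8750%
Σ(R_i − R̄_i)(R_m − R̄_m) = 338.0900  ⇒  Cov = 338.0900 / 7 = 48.2986
Σ(R_m − R̄_m)² = 286.5550  ⇒  Var(R_m) = 286.5550 / 7 = 40.9364
β = Cov / Var(R_m) = 48.2986 / 40.9364 = 1.1798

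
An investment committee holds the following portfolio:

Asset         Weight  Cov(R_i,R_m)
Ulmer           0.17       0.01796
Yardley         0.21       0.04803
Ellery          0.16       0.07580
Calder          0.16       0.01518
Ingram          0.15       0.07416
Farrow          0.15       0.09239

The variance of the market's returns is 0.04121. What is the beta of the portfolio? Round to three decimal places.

1.278

β_Ulmer = 0.01796 / 0.04121 = 0.4358
β_Yardley = 0.04803 / 0.04121 = 1.1655
β_Ellery = 0.07580 / 0.04121 = 1.8394
β_Calder = 0.01518 / 0.04121 = 0.3684
β_Ingram = 0.07416 / 0.04121 = 1.7996
β_Farrow = 0.09239 / 0.04121 = 2.2419
β_P = Σ w_i β_i = 0.17×0.4358 + 0.21×1.1655 + 0.16×1.8394 + 0.16×0.3684 + 0.15×1.7996 + 0.15×2.2419 = 1.2783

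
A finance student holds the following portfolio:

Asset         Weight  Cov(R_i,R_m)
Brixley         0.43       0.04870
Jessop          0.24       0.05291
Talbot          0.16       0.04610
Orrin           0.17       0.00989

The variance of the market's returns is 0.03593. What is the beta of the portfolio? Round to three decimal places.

β_Brixley = 0.04870 / 0.03593 = 1.3554
β_Jessop = 0.05291 / 0.03593 = 1.4726
β_Talbot = 0.04610 / 0.03593 = 1.2831
β_Orrin = 0.00989 / 0.03593 = 0.2753
β_P = Σ w_i β_i = 0.43×1.3554 + 0.24×1.4726 + 0.16×1.2831 + 0.17×0.2753 = 1.1883

1.188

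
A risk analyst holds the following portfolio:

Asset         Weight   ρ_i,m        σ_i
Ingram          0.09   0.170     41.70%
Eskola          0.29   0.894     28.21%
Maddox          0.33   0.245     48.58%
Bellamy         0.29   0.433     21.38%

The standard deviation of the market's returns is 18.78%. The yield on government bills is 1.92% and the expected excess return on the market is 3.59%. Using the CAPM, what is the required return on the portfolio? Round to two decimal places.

β_Ingram = 0.170 × 41.70% / 18.78% = 0.3775
β_Eskola = 0.894 × 28.21% / 18.78% = 1.3429
β_Maddox = 0.245 × 48.58% / 18.78% = 0.6338
β_Bellamy = 0.433 × 21.38% / 18.78% = 0.4929
β_P = Σ w_i β_i = 0.09×0.3775 + 0.29×1.3429 + 0.33×0.6338 + 0.29×0.4929 = 0.7755
E(R_P) = R_f + β_P × MRP = 1.92% + 0.7755 × 3.59% = 4.70%

4.70%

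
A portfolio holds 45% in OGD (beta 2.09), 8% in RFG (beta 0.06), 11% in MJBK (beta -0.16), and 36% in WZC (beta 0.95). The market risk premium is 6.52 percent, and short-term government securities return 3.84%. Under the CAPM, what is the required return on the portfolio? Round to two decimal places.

12.12%

β_P = Σ w_i β_i = 0.45×2.09 + 0.08×0.06 + 0.11×-0.16 + 0.36×0.95 = 1.2697
E(R_P) = R_f + β_P × MRP = 3.84% + 1.2697 × 6.52% = 12.12%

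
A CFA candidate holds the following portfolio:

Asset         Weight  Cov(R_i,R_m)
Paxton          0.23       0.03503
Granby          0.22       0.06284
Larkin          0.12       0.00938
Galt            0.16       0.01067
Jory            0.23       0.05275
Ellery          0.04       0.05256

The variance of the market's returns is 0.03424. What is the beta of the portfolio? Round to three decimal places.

1.138

β_Paxton = 0.03503 / 0.03424 = 1.0231
β_Granby = 0.06284 / 0.03424 = 1.8353
β_Larkin = 0.00938 / 0.03424 = 0.2739
β_Galt = 0.01067 / 0.03424 = 0.3116
β_Jory = 0.05275 / 0.03424 = 1.5406
β_Ellery = 0.05256 / 0.03424 = 1.5350
β_P = Σ w_i β_i = 0.23×1.0231 + 0.22×1.8353 + 0.12×0.2739 + 0.16×0.3116 + 0.23×1.5406 + 0.04×1.5350 = 1.1375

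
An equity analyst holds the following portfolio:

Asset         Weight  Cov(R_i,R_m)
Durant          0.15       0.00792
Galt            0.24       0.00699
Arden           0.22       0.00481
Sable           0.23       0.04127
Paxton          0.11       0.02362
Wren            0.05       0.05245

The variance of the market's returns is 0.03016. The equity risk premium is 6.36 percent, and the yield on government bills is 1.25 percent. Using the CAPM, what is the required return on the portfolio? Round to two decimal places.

5.18%

β_Durant = 0.00792 / 0.03016 = 0.2626
β_Galt = 0.00699 / 0.03016 = 0.2318
β_Arden = 0.00481 / 0.03016 = 0.1595
β_Sable = 0.04127 / 0.03016 = 1.3684
β_Paxton = 0.02362 / 0.03016 = 0.7832
β_Wren = 0.05245 / 0.03016 = 1.7391
β_P = Σ w_i β_i = 0.15×0.2626 + 0.24×0.2318 + 0.22×0.1595 + 0.23×1.3684 + 0.11×0.7832 + 0.05×1.7391 = 0.6180
E(R_P) = R_f + β_P × MRP = 1.25% + 0.6180 × 6.36% = 5.18%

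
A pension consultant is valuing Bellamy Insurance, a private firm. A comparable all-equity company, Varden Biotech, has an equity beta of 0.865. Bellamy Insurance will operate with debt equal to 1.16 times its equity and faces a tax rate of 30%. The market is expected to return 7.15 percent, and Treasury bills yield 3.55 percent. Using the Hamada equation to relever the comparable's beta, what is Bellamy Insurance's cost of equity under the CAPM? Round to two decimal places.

9.19%

β_L = β_U × [1 + (1 − t)(D/E)] = 0.865 × [1 + (1 − 0.30) × 1.16]
    = 0.865 × [1 + 0.70 × 1.16] = 0.865 × 1.8120 = 1.5674
MRP = 7.15% − 3.55% = 3.60%
E(R) = R_f + β_L × MRP = 3.55% + 1.5674 × 3.60% = 9.19%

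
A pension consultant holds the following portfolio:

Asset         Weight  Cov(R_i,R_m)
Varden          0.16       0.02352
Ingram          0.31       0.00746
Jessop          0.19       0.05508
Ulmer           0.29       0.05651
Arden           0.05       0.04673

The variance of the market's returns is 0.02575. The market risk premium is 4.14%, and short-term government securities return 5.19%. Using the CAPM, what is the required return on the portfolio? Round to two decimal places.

10.86%

β_Varden = 0.02352 / 0.02575 = 0.9134
β_Ingram = 0.00746 / 0.02575 = 0.2897
β_Jessop = 0.05508 / 0.02575 = 2.1390
β_Ulmer = 0.05651 / 0.02575 = 2.1946
β_Arden = 0.04673 / 0.02575 = 1.8148
β_P = Σ w_i β_i = 0.16×0.9134 + 0.31×0.2897 + 0.19×2.1390 + 0.29×2.1946 + 0.05×1.8148 = 1.3695
E(R_P) = R_f + β_P × MRP = 5.19% + 1.3695 × 4.14% = 10.86%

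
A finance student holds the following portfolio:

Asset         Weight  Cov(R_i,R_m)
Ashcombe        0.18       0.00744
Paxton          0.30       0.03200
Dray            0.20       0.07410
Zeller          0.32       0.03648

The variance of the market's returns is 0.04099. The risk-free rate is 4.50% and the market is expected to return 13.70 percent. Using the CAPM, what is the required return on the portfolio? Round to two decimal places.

β_Ashcombe = 0.00744 / 0.04099 = 0.1815
β_Paxton = 0.03200 / 0.04099 = 0.7807
β_Dray = 0.07410 / 0.04099 = 1.8078
β_Zeller = 0.03648 / 0.04099 = 0.8900
β_P = Σ w_i β_i = 0.18×0.1815 + 0.30×0.7807 + 0.20×1.8078 + 0.32×0.8900 = 0.9132
MRP = 13.70% − 4.50% = 9.20%
E(R_P) = R_f + β_P × MRP = 4.50% + 0.9132 × 9.20% = 12.90%

12.90%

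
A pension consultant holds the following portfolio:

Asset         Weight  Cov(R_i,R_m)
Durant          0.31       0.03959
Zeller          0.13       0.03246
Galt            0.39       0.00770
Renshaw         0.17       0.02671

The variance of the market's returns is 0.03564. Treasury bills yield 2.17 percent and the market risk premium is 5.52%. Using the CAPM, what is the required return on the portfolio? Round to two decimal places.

β_Durant = 0.03959 / 0.03564 = 1.1108
β_Zeller = 0.03246 / 0.03564 = 0.9108
β_Galt = 0.00770 / 0.03564 = 0.2160
β_Renshaw = 0.02671 / 0.03564 = 0.7494
β_P = Σ w_i β_i = 0.31×1.1108 + 0.13×0.9108 + 0.39×0.2160 + 0.17×0.7494 = 0.6744
E(R_P) = R_f + β_P × MRP = 2.17% + 0.6744 × 5.52% = 5.89%

5.89%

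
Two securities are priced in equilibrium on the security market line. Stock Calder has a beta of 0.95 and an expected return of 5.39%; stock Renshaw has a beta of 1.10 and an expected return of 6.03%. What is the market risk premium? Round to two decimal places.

Both satisfy E(R) = R_f + β·MRP, so the slope of the SML is
MRP = (6.03% − 5.39%) / (1.10 − 0.95) = 0.64% / 0.15 = 4.2667%

4.27%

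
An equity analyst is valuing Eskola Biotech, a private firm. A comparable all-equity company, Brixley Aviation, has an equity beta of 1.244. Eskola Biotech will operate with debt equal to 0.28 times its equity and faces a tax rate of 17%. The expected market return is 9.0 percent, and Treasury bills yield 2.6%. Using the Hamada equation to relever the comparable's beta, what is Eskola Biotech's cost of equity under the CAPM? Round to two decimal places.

β_L = β_U × [1 + (1 − t)(D/E)] = 1.244 × [1 + (1 − 0.17) × 0.28]
    = 1.244 × [1 + 0.83 × 0.28] = 1.244 × 1.2324 = 1.5331
MRP = 9.0% − 2.6% = 6.40%
E(R) = R_f + β_L × MRP = 2.6% + 1.5331 × 6.4% = 12.41%

12.41%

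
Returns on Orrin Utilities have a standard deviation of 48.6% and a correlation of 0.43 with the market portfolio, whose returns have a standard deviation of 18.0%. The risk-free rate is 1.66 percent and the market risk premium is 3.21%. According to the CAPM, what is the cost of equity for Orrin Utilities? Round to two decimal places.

5.39%

β = ρ × σ_i / σ_m = 0.43 × 48.6% / 18.0% = 1.1610
E(R) = 1.66% + 1.1610 × 3.21% = 5.39%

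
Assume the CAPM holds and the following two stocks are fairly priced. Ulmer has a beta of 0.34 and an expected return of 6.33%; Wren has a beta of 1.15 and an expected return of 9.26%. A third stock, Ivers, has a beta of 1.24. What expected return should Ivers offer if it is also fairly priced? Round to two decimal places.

9.59%

MRP (SML slope) = (9.26% − 6.33%) / (1.15 − 0.34) = 2.93% / 0.81 = 3.6173%
R_f (intercept) = 6.33% − 0.34 × 3.6173% = 5.1001%
E(R_Ivers) = R_f + β × MRP = 5.1001% + 1.24 × 3.6173% = 9.59%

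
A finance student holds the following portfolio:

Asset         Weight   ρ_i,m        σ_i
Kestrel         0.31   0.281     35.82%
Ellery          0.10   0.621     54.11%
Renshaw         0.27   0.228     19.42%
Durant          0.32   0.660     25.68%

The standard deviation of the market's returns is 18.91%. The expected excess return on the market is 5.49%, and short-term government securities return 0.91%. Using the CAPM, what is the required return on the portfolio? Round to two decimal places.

β_Kestrel = 0.281 × 35.82% / 18.91% = 0.5323
β_Ellery = 0.621 × 54.11% / 18.91% = 1.7770
β_Renshaw = 0.228 × 19.42% / 18.91% = 0.2341
β_Durant = 0.660 × 25.68% / 18.91% = 0.8963
β_P = Σ w_i β_i = 0.31×0.5323 + 0.10×1.7770 + 0.27×0.2341 + 0.32×0.8963 = 0.6927
E(R_P) = R_f + β_P × MRP = 0.91% + 0.6927 × 5.49% = 4.71%

4.71%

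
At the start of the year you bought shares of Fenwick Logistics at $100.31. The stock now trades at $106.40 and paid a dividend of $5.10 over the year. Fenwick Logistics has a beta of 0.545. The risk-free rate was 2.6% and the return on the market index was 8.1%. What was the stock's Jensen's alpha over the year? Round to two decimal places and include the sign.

+5.56%

Realised HPR = (P1 + D1 − P0) / P0 = (106.40 + 5.10 − 100.31) / 100.31 = 11.19 / 100.31 = 11.1554%
MRP = 8.1% − 2.6% = 5.50%
CAPM required = R_f + β·MRP = 2.6% + 0.545 × 5.5% = 5.5975%
α = realised − required = 11.1554% − 5.5975% = +5.56%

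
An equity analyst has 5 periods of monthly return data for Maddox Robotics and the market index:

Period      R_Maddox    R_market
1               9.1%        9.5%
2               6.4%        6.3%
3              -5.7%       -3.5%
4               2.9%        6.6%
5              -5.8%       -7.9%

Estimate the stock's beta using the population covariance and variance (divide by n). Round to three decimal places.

0.877

Mean R_i = (9.1 + 6.4 − 5.7 + 2.9 − 5.8) / 5 = 1.3800%
Mean R_m = (9.5 + 6.3 − 3.5 + 6.6 − 7.9) / 5 = 2.2000%
Σ(R_i − R̄_i)(R_m − R̄_m) = 196.5000  ⇒  Cov = 196.5000 / 5 = 39.3000
Σ(R_m − R̄_m)² = 223.9600  ⇒  Var(R_m) = 223.9600 / 5 = 44.7920
β = Cov / Var(R_m) = 39.3000 / 44.7920 = 0.8774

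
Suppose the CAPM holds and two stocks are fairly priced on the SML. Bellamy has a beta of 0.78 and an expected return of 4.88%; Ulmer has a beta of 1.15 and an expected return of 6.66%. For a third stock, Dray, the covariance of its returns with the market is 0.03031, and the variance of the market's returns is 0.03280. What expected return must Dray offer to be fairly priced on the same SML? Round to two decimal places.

5.57%

MRP = (6.66% − 4.88%) / (1.15 − 0.78) = 4.8108%
R_f = 4.88% − 0.78 × 4.8108% = 1.1276%
β_Dray = Cov / Var(R_m) = 0.03031 / 0.03280 = 0.9241
E(R_Dray) = R_f + β × MRP = 1.1276% + 0.9241 × 4.8108% = 5.57%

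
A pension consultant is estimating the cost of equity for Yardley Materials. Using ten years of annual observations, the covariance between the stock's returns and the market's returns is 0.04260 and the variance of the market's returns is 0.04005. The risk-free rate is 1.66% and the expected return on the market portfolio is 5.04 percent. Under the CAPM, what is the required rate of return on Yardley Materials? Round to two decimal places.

β = Cov(R_i, R_m) / Var(R_m) = 0.04260 / 0.04005 = 1.0637
MRP = 5.04% − 1.66% = 3.38%
E(R) = R_f + β × MRP = 1.66% + 1.0637 × 3.38% = 5.26%

5.26%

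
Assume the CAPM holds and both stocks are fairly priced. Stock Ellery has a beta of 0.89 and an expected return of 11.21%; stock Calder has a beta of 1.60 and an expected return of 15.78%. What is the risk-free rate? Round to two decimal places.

5.48%

Both satisfy E(R) = R_f + β·MRP, so the slope of the SML is
MRP = (15.78% − 11.21%) / (1.60 − 0.89) = 4.57% / 0.71 = 6.4366%
R_f = E(R_Ellery) − β_Ellery·MRP = 11.21% − 0.89 × 6.4366% = 5.4814%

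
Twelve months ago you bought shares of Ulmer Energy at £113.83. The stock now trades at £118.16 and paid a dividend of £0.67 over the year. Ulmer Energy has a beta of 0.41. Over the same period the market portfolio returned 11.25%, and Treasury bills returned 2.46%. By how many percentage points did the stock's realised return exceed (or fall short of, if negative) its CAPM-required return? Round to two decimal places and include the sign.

Realised HPR = (P1 + D1 − P0) / P0 = (118.16 + 0.67 − 113.83) / 113.83 = 5.00 / 113.83 = 4.3925%
MRP = 11.25% − 2.46% = 8.79%
CAPM required = R_f + β·MRP = 2.46% + 0.41 × 8.79% = 6.0639%
α = realised − required = 4.3925% − 6.0639% = -1.67%

-1.67%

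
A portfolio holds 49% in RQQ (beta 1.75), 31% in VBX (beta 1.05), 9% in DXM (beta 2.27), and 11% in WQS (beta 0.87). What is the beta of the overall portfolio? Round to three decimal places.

1.483

β_P = Σ w_i β_i = 0.49×1.75 + 0.31×1.05 + 0.09×2.27 + 0.11×0.87 = 1.4830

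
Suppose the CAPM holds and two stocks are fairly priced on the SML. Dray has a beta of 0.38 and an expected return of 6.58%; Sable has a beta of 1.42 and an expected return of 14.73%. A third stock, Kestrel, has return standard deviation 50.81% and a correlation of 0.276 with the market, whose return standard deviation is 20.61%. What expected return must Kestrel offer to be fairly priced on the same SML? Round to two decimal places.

8.93%

MRP = (14.73% − 6.58%) / (1.42 − 0.38) = 7.8365%
R_f = 6.58% − 0.38 × 7.8365% = 3.6021%
β_Kestrel = ρ·σ_i/σ_m = 0.276 × 50.81 / 20.61 = 0.6804
E(R_Kestrel) = R_f + β × MRP = 3.6021% + 0.6804 × 7.8365% = 8.93%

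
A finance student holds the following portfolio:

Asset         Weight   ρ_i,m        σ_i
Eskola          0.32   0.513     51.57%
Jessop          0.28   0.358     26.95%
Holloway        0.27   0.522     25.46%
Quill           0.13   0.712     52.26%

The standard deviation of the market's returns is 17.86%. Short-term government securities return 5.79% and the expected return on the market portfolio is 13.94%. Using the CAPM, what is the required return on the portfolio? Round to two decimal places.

14.73%

β_Eskola = 0.513 × 51.57% / 17.86% = 1.4813
β_Jessop = 0.358 × 26.95% / 17.86% = 0.5402
β_Holloway = 0.522 × 25.46% / 17.86% = 0.7441
β_Quill = 0.712 × 52.26% / 17.86% = 2.0834
β_P = Σ w_i β_i = 0.32×1.4813 + 0.28×0.5402 + 0.27×0.7441 + 0.13×2.0834 = 1.0970
MRP = 13.94% − 5.79% = 8.15%
E(R_P) = R_f + β_P × MRP = 5.79% + 1.0970 × 8.15% = 14.73%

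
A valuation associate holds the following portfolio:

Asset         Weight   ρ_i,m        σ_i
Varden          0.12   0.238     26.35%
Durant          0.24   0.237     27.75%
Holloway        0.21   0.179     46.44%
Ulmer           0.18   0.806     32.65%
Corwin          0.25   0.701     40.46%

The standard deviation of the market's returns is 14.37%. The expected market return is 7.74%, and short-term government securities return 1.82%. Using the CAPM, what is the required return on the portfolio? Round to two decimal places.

β_Varden = 0.238 × 26.35% / 14.37% = 0.4364
β_Durant = 0.237 × 27.75% / 14.37% = 0.4577
β_Holloway = 0.179 × 46.44% / 14.37% = 0.5785
β_Ulmer = 0.806 × 32.65% / 14.37% = 1.8313
β_Corwin = 0.701 × 40.46% / 14.37% = 1.9737
β_P = Σ w_i β_i = 0.12×0.4364 + 0.24×0.4577 + 0.21×0.5785 + 0.18×1.8313 + 0.25×1.9737 = 1.1068
MRP = 7.74% − 1.82% = 5.92%
E(R_P) = R_f + β_P × MRP = 1.82% + 1.1068 × 5.92% = 8.37%

8.37%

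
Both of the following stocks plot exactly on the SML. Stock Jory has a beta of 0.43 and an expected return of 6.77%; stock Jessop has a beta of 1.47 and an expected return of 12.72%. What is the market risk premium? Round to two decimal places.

Both satisfy E(R) = R_f + β·MRP, so the slope of the SML is
MRP = (12.72% − 6.77%) / (1.47 − 0.43) = 5.95% / 1.04 = 5.7212%

5.72%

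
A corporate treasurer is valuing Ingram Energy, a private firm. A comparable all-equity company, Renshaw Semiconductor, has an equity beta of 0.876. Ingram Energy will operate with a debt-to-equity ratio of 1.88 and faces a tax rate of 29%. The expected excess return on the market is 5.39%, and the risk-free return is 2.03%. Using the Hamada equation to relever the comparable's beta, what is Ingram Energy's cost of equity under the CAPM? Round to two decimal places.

β_L = β_U × [1 + (1 − t)(D/E)] = 0.876 × [1 + (1 − 0.29) × 1.88]
    = 0.876 × [1 + 0.71 × 1.88] = 0.876 × 2.3348 = 2.0453
E(R) = R_f + β_L × MRP = 2.03% + 2.0453 × 5.39% = 13.05%

13.05%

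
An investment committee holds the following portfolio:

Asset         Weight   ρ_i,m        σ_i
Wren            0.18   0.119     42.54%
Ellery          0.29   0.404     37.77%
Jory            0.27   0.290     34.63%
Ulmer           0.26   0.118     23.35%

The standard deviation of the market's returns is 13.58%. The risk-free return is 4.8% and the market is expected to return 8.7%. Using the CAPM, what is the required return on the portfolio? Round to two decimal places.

β_Wren = 0.119 × 42.54% / 13.58% = 0.3728
β_Ellery = 0.404 × 37.77% / 13.58% = 1.1236
β_Jory = 0.290 × 34.63% / 13.58% = 0.7395
β_Ulmer = 0.118 × 23.35% / 13.58% = 0.2029
β_P = Σ w_i β_i = 0.18×0.3728 + 0.29×1.1236 + 0.27×0.7395 + 0.26×0.2029 = 0.6454
MRP = 8.7% − 4.8% = 3.90%
E(R_P) = R_f + β_P × MRP = 4.8% + 0.6454 × 3.9% = 7.32%

7.32%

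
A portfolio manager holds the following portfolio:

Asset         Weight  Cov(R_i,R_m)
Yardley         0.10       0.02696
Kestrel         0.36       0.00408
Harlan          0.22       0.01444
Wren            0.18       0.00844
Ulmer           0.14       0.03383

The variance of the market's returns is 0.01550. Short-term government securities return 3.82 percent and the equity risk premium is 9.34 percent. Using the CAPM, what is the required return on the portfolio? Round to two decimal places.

12.01%

β_Yardley = 0.02696 / 0.01550 = 1.7394
β_Kestrel = 0.00408 / 0.01550 = 0.2632
β_Harlan = 0.01444 / 0.01550 = 0.9316
β_Wren = 0.00844 / 0.01550 = 0.5445
β_Ulmer = 0.03383 / 0.01550 = 2.1826
β_P = Σ w_i β_i = 0.10×1.7394 + 0.36×0.2632 + 0.22×0.9316 + 0.18×0.5445 + 0.14×2.1826 = 0.8772
E(R_P) = R_f + β_P × MRP = 3.82% + 0.8772 × 9.34% = 12.01%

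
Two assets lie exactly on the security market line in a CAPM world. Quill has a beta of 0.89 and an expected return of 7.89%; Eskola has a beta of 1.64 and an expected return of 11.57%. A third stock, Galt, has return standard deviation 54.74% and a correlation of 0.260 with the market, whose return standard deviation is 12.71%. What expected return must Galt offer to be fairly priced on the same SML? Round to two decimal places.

9.02%

MRP = (11.57% − 7.89%) / (1.64 − 0.89) = 4.9067%
R_f = 7.89% − 0.89 × 4.9067% = 3.5230%
β_Galt = ρ·σ_i/σ_m = 0.260 × 54.74 / 12.71 = 1.1198
E(R_Galt) = R_f + β × MRP = 3.5230% + 1.1198 × 4.9067% = 9.02%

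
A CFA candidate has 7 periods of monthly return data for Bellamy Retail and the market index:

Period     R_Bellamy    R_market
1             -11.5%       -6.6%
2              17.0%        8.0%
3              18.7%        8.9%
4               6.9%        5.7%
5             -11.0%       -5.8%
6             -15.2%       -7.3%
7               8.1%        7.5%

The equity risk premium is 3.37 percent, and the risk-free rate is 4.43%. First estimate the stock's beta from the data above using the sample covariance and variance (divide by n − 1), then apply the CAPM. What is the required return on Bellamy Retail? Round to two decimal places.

10.59%

Mean R_i = (-11.5 + 17.0 + 18.7 + 6.9 − 11.0 − 15.2 + 8.1) / 7 = 1.8571%
Mean R_m = (-6.6 + 8.0 + 8.9 + 5.7 − 5.8 − 7.3 + 7.5) / 7 = 1.4857%
Σ(R_i − R̄_i)(R_m − R̄_m) = 633.8557  ⇒  Cov = 633.8557 / 6 = 105.6426
Σ(R_m − R̄_m)² = 346.9886  ⇒  Var(R_m) = 346.9886 / 6 = 57.8314
β = Cov / Var(R_m) = 105.6426 / 57.8314 = 1.8267
E(R) = R_f + β × MRP = 4.43% + 1.8267 × 3.37% = 10.59%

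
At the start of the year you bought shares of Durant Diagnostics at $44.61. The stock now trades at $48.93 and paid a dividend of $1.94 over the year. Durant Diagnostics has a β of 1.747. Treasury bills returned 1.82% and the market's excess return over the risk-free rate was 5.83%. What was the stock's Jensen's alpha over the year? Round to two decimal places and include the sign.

Realised HPR = (P1 + D1 − P0) / P0 = (48.93 + 1.94 − 44.61) / 44.61 = 6.26 / 44.61 = 14.0327%
CAPM required = R_f + β·MRP = 1.82% + 1.747 × 5.83% = 12.00501%
α = realised − required = 14.0327% − 12.00501% = +2.03%

+2.03%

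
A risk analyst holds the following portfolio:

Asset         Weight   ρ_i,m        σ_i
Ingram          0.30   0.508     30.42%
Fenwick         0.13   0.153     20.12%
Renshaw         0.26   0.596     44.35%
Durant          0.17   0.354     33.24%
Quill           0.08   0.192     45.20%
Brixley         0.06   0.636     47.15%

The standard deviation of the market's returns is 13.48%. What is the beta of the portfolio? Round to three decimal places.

1.217

β_Ingram = 0.508 × 30.42% / 13.48% = 1.1464
β_Fenwick = 0.153 × 20.12% / 13.48% = 0.2284
β_Renshaw = 0.596 × 44.35% / 13.48% = 1.9609
β_Durant = 0.354 × 33.24% / 13.48% = 0.8729
β_Quill = 0.192 × 45.20% / 13.48% = 0.6438
β_Brixley = 0.636 × 47.15% / 13.48% = 2.2246
β_P = Σ w_i β_i = 0.30×1.1464 + 0.13×0.2284 + 0.26×1.9609 + 0.17×0.8729 + 0.08×0.6438 + 0.06×2.2246 = 1.2168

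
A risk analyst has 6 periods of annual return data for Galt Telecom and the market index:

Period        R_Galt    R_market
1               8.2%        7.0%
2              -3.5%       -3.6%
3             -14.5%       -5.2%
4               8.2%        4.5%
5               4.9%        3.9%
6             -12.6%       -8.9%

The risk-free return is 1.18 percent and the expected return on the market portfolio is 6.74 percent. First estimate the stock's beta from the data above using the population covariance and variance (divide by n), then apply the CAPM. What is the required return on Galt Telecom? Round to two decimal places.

9.68%

Mean R_i = (8.2 − 3.5 − 14.5 + 8.2 + 4.9 − 12.6) / 6 = -1.5500%
Mean R_m = (7.0 − 3.6 − 5.2 + 4.5 + 3.9 − 8.9) / 6 = -0.3833%
Σ(R_i − R̄_i)(R_m − R̄_m) = 309.9850  ⇒  Cov = 309.9850 / 6 = 51.6642
Σ(R_m − R̄_m)² = 202.7883  ⇒  Var(R_m) = 202.7883 / 6 = 33.7981
β = Cov / Var(R_m) = 51.6642 / 33.7981 = 1.5286
MRP = 6.74% − 1.18% = 5.56%
E(R) = R_f + β × MRP = 1.18% + 1.5286 × 5.56% = 9.68%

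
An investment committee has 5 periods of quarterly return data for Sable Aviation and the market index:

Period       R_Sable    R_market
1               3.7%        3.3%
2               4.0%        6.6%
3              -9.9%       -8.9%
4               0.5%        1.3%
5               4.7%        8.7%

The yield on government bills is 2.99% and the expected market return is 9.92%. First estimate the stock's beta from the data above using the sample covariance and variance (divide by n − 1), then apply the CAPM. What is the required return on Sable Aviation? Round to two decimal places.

8.99%

Mean R_i = (3.7 + 4.0 − 9.9 + 0.5 + 4.7) / 5 = 0.6000%
Mean R_m = (3.3 + 6.6 − 8.9 + 1.3 + 8.7) / 5 = 2.2000%
Σ(R_i − R̄_i)(R_m − R̄_m) = 161.6600  ⇒  Cov = 161.6600 / 4 = 40.4150
Σ(R_m − R̄_m)² = 186.8400  ⇒  Var(R_m) = 186.8400 / 4 = 46.7100
β = Cov / Var(R_m) = 40.4150 / 46.7100 = 0.8652
MRP = 9.92% − 2.99% = 6.93%
E(R) = R_f + β × MRP = 2.99% + 0.8652 × 6.93% = 8.99%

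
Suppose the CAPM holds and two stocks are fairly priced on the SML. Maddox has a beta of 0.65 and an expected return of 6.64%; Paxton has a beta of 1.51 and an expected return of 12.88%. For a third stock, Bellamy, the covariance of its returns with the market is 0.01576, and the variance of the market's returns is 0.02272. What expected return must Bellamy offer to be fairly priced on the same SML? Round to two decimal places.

6.96%

MRP = (12.88% − 6.64%) / (1.51 − 0.65) = 7.2558%
R_f = 6.64% − 0.65 × 7.2558% = 1.9237%
β_Bellamy = Cov / Var(R_m) = 0.01576 / 0.02272 = 0.6937
E(R_Bellamy) = R_f + β × MRP = 1.9237% + 0.6937 × 7.2558% = 6.96%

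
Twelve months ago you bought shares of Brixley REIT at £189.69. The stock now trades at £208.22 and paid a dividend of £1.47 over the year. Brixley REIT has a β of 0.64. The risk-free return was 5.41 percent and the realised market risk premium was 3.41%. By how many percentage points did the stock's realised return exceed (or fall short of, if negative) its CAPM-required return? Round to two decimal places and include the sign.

+2.95%

Realised HPR = (P1 + D1 − P0) / P0 = (208.22 + 1.47 − 189.69) / 189.69 = 20.00 / 189.69 = 10.5435%
CAPM required = R_f + β·MRP = 5.41% + 0.64 × 3.41% = 7.5924%
α = realised − required = 10.5435% − 7.5924% = +2.95%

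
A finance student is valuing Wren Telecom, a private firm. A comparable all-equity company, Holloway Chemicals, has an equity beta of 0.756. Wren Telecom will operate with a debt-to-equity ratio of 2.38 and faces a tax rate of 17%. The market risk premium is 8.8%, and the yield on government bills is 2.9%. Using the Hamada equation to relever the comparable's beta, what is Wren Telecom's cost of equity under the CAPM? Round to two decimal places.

22.69%

β_L = β_U × [1 + (1 − t)(D/E)] = 0.756 × [1 + (1 − 0.17) × 2.38]
    = 0.756 × [1 + 0.83 × 2.38] = 0.756 × 2.9754 = 2.2494
E(R) = R_f + β_L × MRP = 2.9% + 2.2494 × 8.8% = 22.69%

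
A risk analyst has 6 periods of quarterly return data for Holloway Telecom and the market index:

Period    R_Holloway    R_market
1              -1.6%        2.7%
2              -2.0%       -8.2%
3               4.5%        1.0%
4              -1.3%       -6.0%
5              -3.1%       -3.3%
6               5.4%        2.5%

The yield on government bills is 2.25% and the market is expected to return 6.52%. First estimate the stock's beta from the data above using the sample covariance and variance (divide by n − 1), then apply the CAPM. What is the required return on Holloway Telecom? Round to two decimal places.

Mean R_i = (-1.6 − 2.0 + 4.5 − 1.3 − 3.1 + 5.4) / 6 = 0.3167%
Mean R_m = (2.7 − 8.2 + 1.0 − 6.0 − 3.3 + 2.5) / 6 = -1.8833%
Σ(R_i − R̄_i)(R_m − R̄_m) = 51.6883  ⇒  Cov = 51.6883 / 5 = 10.3377
Σ(R_m − R̄_m)² = 107.3883  ⇒  Var(R_m) = 107.3883 / 5 = 21.4777
β = Cov / Var(R_m) = 10.3377 / 21.4777 = 0.4813
MRP = 6.52% − 2.25% = 4.27%
E(R) = R_f + β × MRP = 2.25% + 0.4813 × 4.27% = 4.31%

4.31%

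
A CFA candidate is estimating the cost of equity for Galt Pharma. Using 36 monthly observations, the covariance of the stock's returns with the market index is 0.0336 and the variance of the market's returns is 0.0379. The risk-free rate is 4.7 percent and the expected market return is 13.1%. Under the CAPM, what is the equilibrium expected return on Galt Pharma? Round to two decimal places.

12.15%

β = Cov(R_i, R_m) / Var(R_m) = 0.0336 / 0.0379 = 0.8865
MRP = 13.1% − 4.7% = 8.40%
E(R) = R_f + β × MRP = 4.7% + 0.8865 × 8.4% = 12.15%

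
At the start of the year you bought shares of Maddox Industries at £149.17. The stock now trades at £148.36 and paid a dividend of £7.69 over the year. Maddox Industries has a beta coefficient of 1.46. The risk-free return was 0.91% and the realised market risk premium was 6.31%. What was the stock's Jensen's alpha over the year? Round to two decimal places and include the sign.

-5.51%

Realised HPR = (P1 + D1 − P0) / P0 = (148.36 + 7.69 − 149.17) / 149.17 = 6.88 / 149.17 = 4.6122%
CAPM required = R_f + β·MRP = 0.91% + 1.46 × 6.31% = 10.1226%
α = realised − required = 4.6122% − 10.1226% = -5.51%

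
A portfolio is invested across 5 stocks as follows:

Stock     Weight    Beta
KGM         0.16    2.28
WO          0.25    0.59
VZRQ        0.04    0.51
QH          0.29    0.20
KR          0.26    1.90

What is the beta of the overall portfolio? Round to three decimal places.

β_P = Σ w_i β_i = 0.16×2.28 + 0.25×0.59 + 0.04×0.51 + 0.29×0.20 + 0.26×1.90 = 1.0847

1.085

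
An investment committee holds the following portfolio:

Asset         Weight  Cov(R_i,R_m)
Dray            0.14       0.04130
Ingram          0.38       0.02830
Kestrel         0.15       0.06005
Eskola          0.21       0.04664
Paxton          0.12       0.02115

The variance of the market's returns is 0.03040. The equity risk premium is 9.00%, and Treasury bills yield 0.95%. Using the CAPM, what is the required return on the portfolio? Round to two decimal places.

12.16%

β_Dray = 0.04130 / 0.03040 = 1.3586
β_Ingram = 0.02830 / 0.03040 = 0.9309
β_Kestrel = 0.06005 / 0.03040 = 1.9753
β_Eskola = 0.04664 / 0.03040 = 1.5342
β_Paxton = 0.02115 / 0.03040 = 0.6957
β_P = Σ w_i β_i = 0.14×1.3586 + 0.38×0.9309 + 0.15×1.9753 + 0.21×1.5342 + 0.12×0.6957 = 1.2459
E(R_P) = R_f + β_P × MRP = 0.95% + 1.2459 × 9.00% = 12.16%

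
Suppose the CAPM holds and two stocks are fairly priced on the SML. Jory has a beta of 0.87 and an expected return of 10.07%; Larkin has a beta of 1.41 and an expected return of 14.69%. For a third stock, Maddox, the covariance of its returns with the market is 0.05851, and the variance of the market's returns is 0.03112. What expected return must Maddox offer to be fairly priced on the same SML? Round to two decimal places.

MRP = (14.69% − 10.07%) / (1.41 − 0.87) = 8.5556%
R_f = 10.07% − 0.87 × 8.5556% = 2.6266%
β_Maddox = Cov / Var(R_m) = 0.05851 / 0.03112 = 1.8801
E(R_Maddox) = R_f + β × MRP = 2.6266% + 1.8801 × 8.5556% = 18.71%

18.71%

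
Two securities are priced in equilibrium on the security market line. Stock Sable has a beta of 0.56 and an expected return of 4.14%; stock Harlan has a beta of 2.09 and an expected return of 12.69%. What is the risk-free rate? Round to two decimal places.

Both satisfy E(R) = R_f + β·MRP, so the slope of the SML is
MRP = (12.69% − 4.14%) / (2.09 − 0.56) = 8.55% / 1.53 = 5.5882%
R_f = E(R_Sable) − β_Sable·MRP = 4.14% − 0.56 × 5.5882% = 1.0106%

1.01%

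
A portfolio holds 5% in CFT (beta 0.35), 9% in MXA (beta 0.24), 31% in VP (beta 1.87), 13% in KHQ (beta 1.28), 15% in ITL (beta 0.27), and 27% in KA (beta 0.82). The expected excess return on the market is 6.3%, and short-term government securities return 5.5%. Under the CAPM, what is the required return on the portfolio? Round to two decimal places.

12.10%

β_P = Σ w_i β_i = 0.05×0.35 + 0.09×0.24 + 0.31×1.87 + 0.13×1.28 + 0.15×0.27 + 0.27×0.82 = 1.0471
E(R_P) = R_f + β_P × MRP = 5.5% + 1.0471 × 6.3% = 12.10%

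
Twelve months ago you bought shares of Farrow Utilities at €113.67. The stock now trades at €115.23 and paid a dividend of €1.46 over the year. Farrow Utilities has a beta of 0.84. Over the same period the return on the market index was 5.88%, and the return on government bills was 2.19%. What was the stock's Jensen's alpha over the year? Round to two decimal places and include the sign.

-2.63%

Realised HPR = (P1 + D1 − P0) / P0 = (115.23 + 1.46 − 113.67) / 113.67 = 3.02 / 113.67 = 2.6568%
MRP = 5.88% − 2.19% = 3.69%
CAPM required = R_f + β·MRP = 2.19% + 0.84 × 3.69% = 5.2896%
α = realised − required = 2.6568% − 5.2896% = -2.63%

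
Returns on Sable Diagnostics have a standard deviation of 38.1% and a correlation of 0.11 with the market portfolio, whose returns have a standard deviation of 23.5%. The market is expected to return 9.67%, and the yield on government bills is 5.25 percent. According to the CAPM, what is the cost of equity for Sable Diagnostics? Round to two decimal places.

6.04%

β = ρ × σ_i / σ_m = 0.11 × 38.1% / 23.5% = 0.1783
MRP = 9.67% − 5.25% = 4.42%
E(R) = 5.25% + 0.1783 × 4.42% = 6.04%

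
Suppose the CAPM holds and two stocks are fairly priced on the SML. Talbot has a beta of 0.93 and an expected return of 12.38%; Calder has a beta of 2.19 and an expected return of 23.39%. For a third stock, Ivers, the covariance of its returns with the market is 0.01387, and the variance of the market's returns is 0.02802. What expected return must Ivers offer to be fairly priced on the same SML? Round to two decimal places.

MRP = (23.39% − 12.38%) / (2.19 − 0.93) = 8.7381%
R_f = 12.38% − 0.93 × 8.7381% = 4.2536%
β_Ivers = Cov / Var(R_m) = 0.01387 / 0.02802 = 0.4950
E(R_Ivers) = R_f + β × MRP = 4.2536% + 0.4950 × 8.7381% = 8.58%

8.58%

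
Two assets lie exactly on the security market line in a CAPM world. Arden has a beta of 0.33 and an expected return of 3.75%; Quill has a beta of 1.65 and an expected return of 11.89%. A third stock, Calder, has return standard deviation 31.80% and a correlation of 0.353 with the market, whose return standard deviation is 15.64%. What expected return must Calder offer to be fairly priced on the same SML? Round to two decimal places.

6.14%

MRP = (11.89% − 3.75%) / (1.65 − 0.33) = 6.1667%
R_f = 3.75% − 0.33 × 6.1667% = 1.7150%
β_Calder = ρ·σ_i/σ_m = 0.353 × 31.80 / 15.64 = 0.7177
E(R_Calder) = R_f + β × MRP = 1.7150% + 0.7177 × 6.1667% = 6.14%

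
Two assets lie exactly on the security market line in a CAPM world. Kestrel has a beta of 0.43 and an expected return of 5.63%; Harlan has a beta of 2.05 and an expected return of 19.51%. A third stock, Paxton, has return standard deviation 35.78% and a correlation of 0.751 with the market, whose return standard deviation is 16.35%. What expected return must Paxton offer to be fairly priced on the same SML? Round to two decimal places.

MRP = (19.51% − 5.63%) / (2.05 − 0.43) = 8.5679%
R_f = 5.63% − 0.43 × 8.5679% = 1.9458%
β_Paxton = ρ·σ_i/σ_m = 0.751 × 35.78 / 16.35 = 1.6435
E(R_Paxton) = R_f + β × MRP = 1.9458% + 1.6435 × 8.5679% = 16.03%

16.03%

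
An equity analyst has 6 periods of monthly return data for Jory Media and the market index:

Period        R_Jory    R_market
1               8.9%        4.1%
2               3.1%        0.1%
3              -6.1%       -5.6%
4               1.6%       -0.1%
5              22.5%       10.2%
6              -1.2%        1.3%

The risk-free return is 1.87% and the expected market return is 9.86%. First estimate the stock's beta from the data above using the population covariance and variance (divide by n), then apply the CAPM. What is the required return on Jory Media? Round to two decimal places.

Mean R_i = (8.9 + 3.1 − 6.1 + 1.6 + 22.5 − 1.2) / 6 = 4.8000%
Mean R_m = (4.1 + 0.1 − 5.6 − 0.1 + 10.2 + 1.3) / 6 = 1.6667%
Σ(R_i − R̄_i)(R_m − R̄_m) = 250.7400  ⇒  Cov = 250.7400 / 6 = 41.7900
Σ(R_m − R̄_m)² = 137.2533  ⇒  Var(R_m) = 137.2533 / 6 = 22.8756
β = Cov / Var(R_m) = 41.7900 / 22.8756 = 1.8268
MRP = 9.86% − 1.87% = 7.99%
E(R) = R_f + β × MRP = 1.87% + 1.8268 × 7.99% = 16.47%

16.47%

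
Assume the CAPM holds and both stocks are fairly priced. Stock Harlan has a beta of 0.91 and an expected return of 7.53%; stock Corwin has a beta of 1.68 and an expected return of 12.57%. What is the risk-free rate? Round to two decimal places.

1.57%

Both satisfy E(R) = R_f + β·MRP, so the slope of the SML is
MRP = (12.57% − 7.53%) / (1.68 − 0.91) = 5.04% / 0.77 = 6.5455%
R_f = E(R_Harlan) − β_Harlan·MRP = 7.53% − 0.91 × 6.5455% = 1.5736%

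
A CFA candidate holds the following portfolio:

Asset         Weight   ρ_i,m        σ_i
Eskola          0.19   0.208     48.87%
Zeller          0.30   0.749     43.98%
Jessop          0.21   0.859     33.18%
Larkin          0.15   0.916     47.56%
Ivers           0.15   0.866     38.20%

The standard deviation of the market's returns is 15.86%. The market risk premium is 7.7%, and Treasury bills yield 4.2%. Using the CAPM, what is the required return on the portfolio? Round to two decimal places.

β_Eskola = 0.208 × 48.87% / 15.86% = 0.6409
β_Zeller = 0.749 × 43.98% / 15.86% = 2.0770
β_Jessop = 0.859 × 33.18% / 15.86% = 1.7971
β_Larkin = 0.916 × 47.56% / 15.86% = 2.7468
β_Ivers = 0.866 × 38.20% / 15.86% = 2.0858
β_P = Σ w_i β_i = 0.19×0.6409 + 0.30×2.0770 + 0.21×1.7971 + 0.15×2.7468 + 0.15×2.0858 = 1.8472
E(R_P) = R_f + β_P × MRP = 4.2% + 1.8472 × 7.7% = 18.42%

18.42%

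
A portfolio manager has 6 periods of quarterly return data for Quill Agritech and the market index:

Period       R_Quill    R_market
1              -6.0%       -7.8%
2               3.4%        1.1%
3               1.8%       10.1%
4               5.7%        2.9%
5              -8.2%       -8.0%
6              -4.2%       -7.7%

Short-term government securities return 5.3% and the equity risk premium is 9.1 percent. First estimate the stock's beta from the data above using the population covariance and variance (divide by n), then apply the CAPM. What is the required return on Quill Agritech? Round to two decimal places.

Mean R_i = (-6.0 + 3.4 + 1.8 + 5.7 − 8.2 − 4.2) / 6 = -1.2500%
Mean R_m = (-7.8 + 1.1 + 10.1 + 2.9 − 8.0 − 7.7) / 6 = -1.5667%
Σ(R_i − R̄_i)(R_m − R̄_m) = 171.4400  ⇒  Cov = 171.4400 / 6 = 28.5733
Σ(R_m − R̄_m)² = 281.0333  ⇒  Var(R_m) = 281.0333 / 6 = 46.8389
β = Cov / Var(R_m) = 28.5733 / 46.8389 = 0.6100
E(R) = R_f + β × MRP = 5.3% + 0.6100 × 9.1% = 10.85%

10.85%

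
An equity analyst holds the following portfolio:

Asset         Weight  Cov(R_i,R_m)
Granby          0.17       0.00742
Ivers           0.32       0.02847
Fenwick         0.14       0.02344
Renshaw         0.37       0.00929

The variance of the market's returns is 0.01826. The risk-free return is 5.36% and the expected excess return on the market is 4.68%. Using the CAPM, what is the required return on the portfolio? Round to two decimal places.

9.74%

β_Granby = 0.00742 / 0.01826 = 0.4064
β_Ivers = 0.02847 / 0.01826 = 1.5591
β_Fenwick = 0.02344 / 0.01826 = 1.2837
β_Renshaw = 0.00929 / 0.01826 = 0.5088
β_P = Σ w_i β_i = 0.17×0.4064 + 0.32×1.5591 + 0.14×1.2837 + 0.37×0.5088 = 0.9360
E(R_P) = R_f + β_P × MRP = 5.36% + 0.9360 × 4.68% = 9.74%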